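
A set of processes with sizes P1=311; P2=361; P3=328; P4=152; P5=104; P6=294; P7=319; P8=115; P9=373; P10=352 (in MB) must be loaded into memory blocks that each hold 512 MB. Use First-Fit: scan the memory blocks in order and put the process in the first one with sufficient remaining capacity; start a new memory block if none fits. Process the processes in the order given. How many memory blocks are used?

7 memory blocks

memory block 1: place P1 (311 MB), 201 MB left
memory block 2: place P2 (361 MB), 151 MB left
memory block 3: place P3 (328 MB), 184 MB left
memory block 1: place P4 (152 MB), 49 MB left
memory block 2: place P5 (104 MB), 47 MB left
memory block 4: place P6 (294 MB), 218 MB left
memory block 5: place P7 (319 MB), 193 MB left
memory block 3: place P8 (115 MB), 69 MB left
memory block 6: place P9 (373 MB), 139 MB left
memory block 7: place P10 (352 MB), 160 MB left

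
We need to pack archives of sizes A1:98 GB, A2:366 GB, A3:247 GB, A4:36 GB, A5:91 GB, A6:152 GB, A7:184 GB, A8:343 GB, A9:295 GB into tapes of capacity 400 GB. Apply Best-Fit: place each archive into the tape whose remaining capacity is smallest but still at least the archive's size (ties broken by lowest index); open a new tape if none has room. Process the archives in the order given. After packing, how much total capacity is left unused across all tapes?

588

A1 (98 GB) → tape 1 (remaining 302 GB)
A2 (366 GB) → tape 2 (remaining 34 GB)
A3 (247 GB) → tape 1 (remaining 55 GB)
A4 (36 GB) → tape 1 (remaining 19 GB)
A5 (91 GB) → tape 3 (remaining 309 GB)
A6 (152 GB) → tape 3 (remaining 157 GB)
A7 (184 GB) → tape 4 (remaining 216 GB)
A8 (343 GB) → tape 5 (remaining 57 GB)
A9 (295 GB) → tape 6 (remaining 105 GB)
6 tapes × 400 GB = 2400 GB; used 1812 GB; unused 588 GB.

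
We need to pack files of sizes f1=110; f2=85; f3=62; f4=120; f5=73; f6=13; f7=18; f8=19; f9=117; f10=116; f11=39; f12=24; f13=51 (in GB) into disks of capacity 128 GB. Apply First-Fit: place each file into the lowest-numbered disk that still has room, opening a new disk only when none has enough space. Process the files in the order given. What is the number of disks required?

7

Put f1 (110 GB) in disk 1; 18 GB remain.
Put f2 (85 GB) in disk 2; 43 GB remain.
Put f3 (62 GB) in disk 3; 66 GB remain.
Put f4 (120 GB) in disk 4; 8 GB remain.
Put f5 (73 GB) in disk 5; 55 GB remain.
Put f6 (13 GB) in disk 1; 5 GB remain.
Put f7 (18 GB) in disk 2; 25 GB remain.
Put f8 (19 GB) in disk 2; 6 GB remain.
Put f9 (117 GB) in disk 6; 11 GB remain.
Put f10 (116 GB) in disk 7; 12 GB remain.
Put f11 (39 GB) in disk 3; 27 GB remain.
Put f12 (24 GB) in disk 3; 3 GB remain.
Put f13 (51 GB) in disk 5; 4 GB remain.
Final disks: [110,13] [85,18,19] [62,39,24] [120] [73,51] [117] [116].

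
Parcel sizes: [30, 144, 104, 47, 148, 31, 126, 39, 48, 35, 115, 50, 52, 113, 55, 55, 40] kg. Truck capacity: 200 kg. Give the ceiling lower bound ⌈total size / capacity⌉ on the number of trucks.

Total size = 30 + 144 + 104 + 47 + 148 + 31 + 126 + 39 + 48 + 35 + 115 + 50 + 52 + 113 + 55 + 55 + 40 = 1232 kg.
⌈1232 / 200⌉ = 7.

7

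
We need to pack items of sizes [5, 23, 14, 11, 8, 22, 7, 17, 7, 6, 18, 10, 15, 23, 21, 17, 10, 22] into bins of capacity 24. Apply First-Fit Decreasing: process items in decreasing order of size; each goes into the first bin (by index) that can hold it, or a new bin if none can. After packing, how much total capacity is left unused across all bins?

32

Sorted descending: 23, 23, 22, 22, 21, 18, 17, 17, 15, 14, 11, 10, 10, 8, 7, 7, 6, 5.
Put 23 in bin 1; 1 remain.
Put 23 in bin 2; 1 remain.
Put 22 in bin 3; 2 remain.
Put 22 in bin 4; 2 remain.
Put 21 in bin 5; 3 remain.
Put 18 in bin 6; 6 remain.
Put 17 in bin 7; 7 remain.
Put 17 in bin 8; 7 remain.
Put 15 in bin 9; 9 remain.
Put 14 in bin 10; 10 remain.
Put 11 in bin 11; 13 remain.
Put 10 in bin 10; 0 remain.
Put 10 in bin 11; 3 remain.
Put 8 in bin 9; 1 remain.
Put 7 in bin 7; 0 remain.
Put 7 in bin 8; 0 remain.
Put 6 in bin 6; 0 remain.
Put 5 in bin 12; 19 remain.
12 bins × 24 = 288; used 256; unused 32.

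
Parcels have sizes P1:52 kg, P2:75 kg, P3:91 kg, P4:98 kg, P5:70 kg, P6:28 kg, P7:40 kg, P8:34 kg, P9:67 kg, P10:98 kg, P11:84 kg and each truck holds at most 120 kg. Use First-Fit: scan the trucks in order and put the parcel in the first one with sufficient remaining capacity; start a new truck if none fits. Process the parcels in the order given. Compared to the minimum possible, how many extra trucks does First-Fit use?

1

First-Fit: [52,28,40] [75,34] [91] [98] [70] [67] [98] [84] → 8 trucks.
Total size 737 kg; any packing needs at least ⌈737/120⌉ = 7 trucks.
An optimal packing achieves that bound: [98] [98] [91,28] [84,34] [75,40] [70] [67,52] → 7 trucks.
Excess: 8 − 7 = 1.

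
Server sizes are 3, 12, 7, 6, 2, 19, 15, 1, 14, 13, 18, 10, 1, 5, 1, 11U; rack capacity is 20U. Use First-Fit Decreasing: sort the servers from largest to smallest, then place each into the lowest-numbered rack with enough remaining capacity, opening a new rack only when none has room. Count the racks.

Sorted descending: 19, 18, 15, 14, 13, 12, 11, 10, 7, 6, 5, 3, 2, 1, 1, 1.
rack 1: place 19U, 1U left
rack 2: place 18U, 2U left
rack 3: place 15U, 5U left
rack 4: place 14U, 6U left
rack 5: place 13U, 7U left
rack 6: place 12U, 8U left
rack 7: place 11U, 9U left
rack 8: place 10U, 10U left
rack 5: place 7U, 0U left
rack 4: place 6U, 0U left
rack 3: place 5U, 0U left
rack 6: place 3U, 5U left
rack 2: place 2U, 0U left
rack 1: place 1U, 0U left
rack 6: place 1U, 4U left
rack 6: place 1U, 3U left

8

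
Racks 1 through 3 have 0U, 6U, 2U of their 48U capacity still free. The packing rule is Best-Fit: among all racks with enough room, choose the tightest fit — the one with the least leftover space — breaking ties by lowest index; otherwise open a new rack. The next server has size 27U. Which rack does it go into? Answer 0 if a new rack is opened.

No rack has ≥ 27U free, so a new rack is opened.

0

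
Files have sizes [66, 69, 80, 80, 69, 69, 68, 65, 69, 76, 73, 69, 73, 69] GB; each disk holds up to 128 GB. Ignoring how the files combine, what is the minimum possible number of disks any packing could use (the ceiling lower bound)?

Total size = 66 + 69 + 80 + 80 + 69 + 69 + 68 + 65 + 69 + 76 + 73 + 69 + 73 + 69 = 995 GB.
⌈995 / 128⌉ = 8.

8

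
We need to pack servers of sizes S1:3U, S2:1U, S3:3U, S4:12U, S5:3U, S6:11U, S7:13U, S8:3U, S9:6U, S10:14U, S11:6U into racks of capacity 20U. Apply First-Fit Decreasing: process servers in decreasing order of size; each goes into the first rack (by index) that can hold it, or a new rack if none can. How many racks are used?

Sorted descending: 14, 13, 12, 11, 6, 6, 3, 3, 3, 3, 1.
14U → rack 1 (remaining 6U)
13U → rack 2 (remaining 7U)
12U → rack 3 (remaining 8U)
11U → rack 4 (remaining 9U)
6U → rack 1 (remaining 0U)
6U → rack 2 (remaining 1U)
3U → rack 3 (remaining 5U)
3U → rack 3 (remaining 2U)
3U → rack 4 (remaining 6U)
3U → rack 4 (remaining 3U)
1U → rack 2 (remaining 0U)

4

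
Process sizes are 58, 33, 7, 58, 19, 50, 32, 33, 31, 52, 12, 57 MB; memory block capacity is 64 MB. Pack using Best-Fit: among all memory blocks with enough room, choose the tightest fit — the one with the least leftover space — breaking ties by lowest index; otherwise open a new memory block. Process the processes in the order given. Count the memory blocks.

8

memory block 1: place 58 MB, 6 MB left
memory block 2: place 33 MB, 31 MB left
memory block 2: place 7 MB, 24 MB left
memory block 3: place 58 MB, 6 MB left
memory block 2: place 19 MB, 5 MB left
memory block 4: place 50 MB, 14 MB left
memory block 5: place 32 MB, 32 MB left
memory block 6: place 33 MB, 31 MB left
memory block 6: place 31 MB, 0 MB left
memory block 7: place 52 MB, 12 MB left
memory block 7: place 12 MB, 0 MB left
memory block 8: place 57 MB, 7 MB left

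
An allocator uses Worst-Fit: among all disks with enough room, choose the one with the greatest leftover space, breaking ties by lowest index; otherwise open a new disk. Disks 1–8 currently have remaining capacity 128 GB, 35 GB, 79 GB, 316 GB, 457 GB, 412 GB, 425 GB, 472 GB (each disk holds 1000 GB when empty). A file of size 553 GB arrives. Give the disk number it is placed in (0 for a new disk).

No disk has ≥ 553 GB free, so a new disk is opened.

0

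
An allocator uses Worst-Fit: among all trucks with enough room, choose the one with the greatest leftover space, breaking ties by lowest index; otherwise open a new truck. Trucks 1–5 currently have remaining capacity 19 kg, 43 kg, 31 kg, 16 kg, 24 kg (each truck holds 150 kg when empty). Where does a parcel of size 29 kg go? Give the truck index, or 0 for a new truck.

2

Trucks with room: truck 2 (43 kg), truck 3 (31 kg).
Most room is truck 2 with 43 kg free.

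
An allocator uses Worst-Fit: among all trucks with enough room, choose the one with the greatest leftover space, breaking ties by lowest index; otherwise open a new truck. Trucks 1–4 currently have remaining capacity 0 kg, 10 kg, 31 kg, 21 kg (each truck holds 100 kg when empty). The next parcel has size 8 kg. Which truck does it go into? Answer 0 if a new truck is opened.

3

Trucks with room: truck 2 (10 kg), truck 3 (31 kg), truck 4 (21 kg).
Most room is truck 3 with 31 kg free.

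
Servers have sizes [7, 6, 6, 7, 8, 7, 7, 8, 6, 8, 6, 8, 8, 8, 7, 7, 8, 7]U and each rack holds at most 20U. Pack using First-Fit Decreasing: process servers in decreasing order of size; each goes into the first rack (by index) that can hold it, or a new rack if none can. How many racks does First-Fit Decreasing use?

8 racks

Sorted descending: 8, 8, 8, 8, 8, 8, 8, 7, 7, 7, 7, 7, 7, 7, 6, 6, 6, 6.
8U → rack 1 (remaining 12U)
8U → rack 1 (remaining 4U)
8U → rack 2 (remaining 12U)
8U → rack 2 (remaining 4U)
8U → rack 3 (remaining 12U)
8U → rack 3 (remaining 4U)
8U → rack 4 (remaining 12U)
7U → rack 4 (remaining 5U)
7U → rack 5 (remaining 13U)
7U → rack 5 (remaining 6U)
7U → rack 6 (remaining 13U)
7U → rack 6 (remaining 6U)
7U → rack 7 (remaining 13U)
7U → rack 7 (remaining 6U)
6U → rack 5 (remaining 0U)
6U → rack 6 (remaining 0U)
6U → rack 7 (remaining 0U)
6U → rack 8 (remaining 14U)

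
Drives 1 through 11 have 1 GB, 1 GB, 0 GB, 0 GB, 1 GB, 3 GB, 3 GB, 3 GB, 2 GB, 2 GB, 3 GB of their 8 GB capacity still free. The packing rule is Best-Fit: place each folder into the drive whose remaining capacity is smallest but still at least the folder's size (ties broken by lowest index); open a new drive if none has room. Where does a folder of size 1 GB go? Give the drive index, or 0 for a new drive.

Drives with room: drive 1 (1 GB), drive 2 (1 GB), drive 5 (1 GB), drive 6 (3 GB), drive 7 (3 GB), drive 8 (3 GB), drive 9 (2 GB), drive 10 (2 GB), drive 11 (3 GB).
Tightest fit is drive 1 with 1 GB free.

1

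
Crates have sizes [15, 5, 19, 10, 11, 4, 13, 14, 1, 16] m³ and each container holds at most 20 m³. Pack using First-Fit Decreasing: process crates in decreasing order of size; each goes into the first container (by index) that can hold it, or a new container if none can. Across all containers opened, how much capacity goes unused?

Sorted descending: 19, 16, 15, 14, 13, 11, 10, 5, 4, 1.
container 1: place 19 m³, 1 m³ left
container 2: place 16 m³, 4 m³ left
container 3: place 15 m³, 5 m³ left
container 4: place 14 m³, 6 m³ left
container 5: place 13 m³, 7 m³ left
container 6: place 11 m³, 9 m³ left
container 7: place 10 m³, 10 m³ left
container 3: place 5 m³, 0 m³ left
container 2: place 4 m³, 0 m³ left
container 1: place 1 m³, 0 m³ left
7 containers × 20 m³ = 140 m³; used 108 m³; unused 32 m³.

32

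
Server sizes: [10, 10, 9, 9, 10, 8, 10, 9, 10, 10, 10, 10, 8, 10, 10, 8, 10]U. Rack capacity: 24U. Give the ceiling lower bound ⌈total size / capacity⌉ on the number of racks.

Total size = 10 + 10 + 9 + 9 + 10 + 8 + 10 + 9 + 10 + 10 + 10 + 10 + 8 + 10 + 10 + 8 + 10 = 161U.
⌈161 / 24⌉ = 7.

7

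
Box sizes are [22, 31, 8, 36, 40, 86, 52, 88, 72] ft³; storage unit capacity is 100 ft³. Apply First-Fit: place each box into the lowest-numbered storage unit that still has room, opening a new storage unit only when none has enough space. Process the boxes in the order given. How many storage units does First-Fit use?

5 storage units

22 ft³ → storage unit 1 (remaining 78 ft³)
31 ft³ → storage unit 1 (remaining 47 ft³)
8 ft³ → storage unit 1 (remaining 39 ft³)
36 ft³ → storage unit 1 (remaining 3 ft³)
40 ft³ → storage unit 2 (remaining 60 ft³)
86 ft³ → storage unit 3 (remaining 14 ft³)
52 ft³ → storage unit 2 (remaining 8 ft³)
88 ft³ → storage unit 4 (remaining 12 ft³)
72 ft³ → storage unit 5 (remaining 28 ft³)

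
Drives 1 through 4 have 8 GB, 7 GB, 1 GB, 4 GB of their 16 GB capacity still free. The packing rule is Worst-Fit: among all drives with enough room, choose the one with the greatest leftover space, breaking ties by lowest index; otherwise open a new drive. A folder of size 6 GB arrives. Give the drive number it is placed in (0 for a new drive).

Drives with room: drive 1 (8 GB), drive 2 (7 GB).
Most room is drive 1 with 8 GB free.

1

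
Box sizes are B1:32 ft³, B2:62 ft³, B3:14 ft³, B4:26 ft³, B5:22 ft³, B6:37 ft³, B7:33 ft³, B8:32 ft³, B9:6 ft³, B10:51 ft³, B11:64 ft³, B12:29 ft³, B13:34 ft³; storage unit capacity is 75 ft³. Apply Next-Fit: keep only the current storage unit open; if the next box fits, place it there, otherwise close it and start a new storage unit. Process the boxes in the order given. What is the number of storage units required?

B1 (32 ft³) → storage unit 1 (remaining 43 ft³)
B2 (62 ft³) → storage unit 2 (remaining 13 ft³)
B3 (14 ft³) → storage unit 3 (remaining 61 ft³)
B4 (26 ft³) → storage unit 3 (remaining 35 ft³)
B5 (22 ft³) → storage unit 3 (remaining 13 ft³)
B6 (37 ft³) → storage unit 4 (remaining 38 ft³)
B7 (33 ft³) → storage unit 4 (remaining 5 ft³)
B8 (32 ft³) → storage unit 5 (remaining 43 ft³)
B9 (6 ft³) → storage unit 5 (remaining 37 ft³)
B10 (51 ft³) → storage unit 6 (remaining 24 ft³)
B11 (64 ft³) → storage unit 7 (remaining 11 ft³)
B12 (29 ft³) → storage unit 8 (remaining 46 ft³)
B13 (34 ft³) → storage unit 8 (remaining 12 ft³)

8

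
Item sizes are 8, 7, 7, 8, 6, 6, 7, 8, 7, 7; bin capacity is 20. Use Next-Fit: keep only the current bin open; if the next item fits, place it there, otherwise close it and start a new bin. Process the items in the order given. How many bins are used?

5

8 → bin 1 (remaining 12)
7 → bin 1 (remaining 5)
7 → bin 2 (remaining 13)
8 → bin 2 (remaining 5)
6 → bin 3 (remaining 14)
6 → bin 3 (remaining 8)
7 → bin 3 (remaining 1)
8 → bin 4 (remaining 12)
7 → bin 4 (remaining 5)
7 → bin 5 (remaining 13)
Final bins: [8,7] [7,8] [6,6,7] [8,7] [7].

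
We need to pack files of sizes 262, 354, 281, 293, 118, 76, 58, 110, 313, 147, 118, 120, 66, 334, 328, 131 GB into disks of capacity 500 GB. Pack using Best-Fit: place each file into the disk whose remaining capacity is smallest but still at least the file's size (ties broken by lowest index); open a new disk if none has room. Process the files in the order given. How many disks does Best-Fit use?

Put 262 GB in disk 1; 238 GB remain.
Put 354 GB in disk 2; 146 GB remain.
Put 281 GB in disk 3; 219 GB remain.
Put 293 GB in disk 4; 207 GB remain.
Put 118 GB in disk 2; 28 GB remain.
Put 76 GB in disk 4; 131 GB remain.
Put 58 GB in disk 4; 73 GB remain.
Put 110 GB in disk 3; 109 GB remain.
Put 313 GB in disk 5; 187 GB remain.
Put 147 GB in disk 5; 40 GB remain.
Put 118 GB in disk 1; 120 GB remain.
Put 120 GB in disk 1; 0 GB remain.
Put 66 GB in disk 4; 7 GB remain.
Put 334 GB in disk 6; 166 GB remain.
Put 328 GB in disk 7; 172 GB remain.
Put 131 GB in disk 6; 35 GB remain.

7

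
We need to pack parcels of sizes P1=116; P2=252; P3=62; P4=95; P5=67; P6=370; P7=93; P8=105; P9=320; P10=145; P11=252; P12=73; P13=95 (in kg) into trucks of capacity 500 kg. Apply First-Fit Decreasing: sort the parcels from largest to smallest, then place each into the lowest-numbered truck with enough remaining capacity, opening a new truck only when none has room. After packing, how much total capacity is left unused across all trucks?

Sorted descending: 370, 320, 252, 252, 145, 116, 105, 95, 95, 93, 73, 67, 62.
370 kg → truck 1 (remaining 130 kg)
320 kg → truck 2 (remaining 180 kg)
252 kg → truck 3 (remaining 248 kg)
252 kg → truck 4 (remaining 248 kg)
145 kg → truck 2 (remaining 35 kg)
116 kg → truck 1 (remaining 14 kg)
105 kg → truck 3 (remaining 143 kg)
95 kg → truck 3 (remaining 48 kg)
95 kg → truck 4 (remaining 153 kg)
93 kg → truck 4 (remaining 60 kg)
73 kg → truck 5 (remaining 427 kg)
67 kg → truck 5 (remaining 360 kg)
62 kg → truck 5 (remaining 298 kg)
5 trucks × 500 kg = 2500 kg; used 2045 kg; unused 455 kg.

455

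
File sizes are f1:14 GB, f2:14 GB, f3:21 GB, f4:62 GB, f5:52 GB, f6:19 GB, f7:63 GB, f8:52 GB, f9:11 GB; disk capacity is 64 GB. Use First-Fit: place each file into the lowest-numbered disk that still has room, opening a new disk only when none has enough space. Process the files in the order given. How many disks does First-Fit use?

6

Put f1 (14 GB) in disk 1; 50 GB remain.
Put f2 (14 GB) in disk 1; 36 GB remain.
Put f3 (21 GB) in disk 1; 15 GB remain.
Put f4 (62 GB) in disk 2; 2 GB remain.
Put f5 (52 GB) in disk 3; 12 GB remain.
Put f6 (19 GB) in disk 4; 45 GB remain.
Put f7 (63 GB) in disk 5; 1 GB remain.
Put f8 (52 GB) in disk 6; 12 GB remain.
Put f9 (11 GB) in disk 1; 4 GB remain.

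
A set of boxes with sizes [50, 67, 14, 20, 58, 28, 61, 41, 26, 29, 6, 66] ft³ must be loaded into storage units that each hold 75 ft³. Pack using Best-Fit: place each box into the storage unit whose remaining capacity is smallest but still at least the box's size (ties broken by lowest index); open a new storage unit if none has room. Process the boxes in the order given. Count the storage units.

7 storage units

50 ft³ → storage unit 1 (remaining 25 ft³)
67 ft³ → storage unit 2 (remaining 8 ft³)
14 ft³ → storage unit 1 (remaining 11 ft³)
20 ft³ → storage unit 3 (remaining 55 ft³)
58 ft³ → storage unit 4 (remaining 17 ft³)
28 ft³ → storage unit 3 (remaining 27 ft³)
61 ft³ → storage unit 5 (remaining 14 ft³)
41 ft³ → storage unit 6 (remaining 34 ft³)
26 ft³ → storage unit 3 (remaining 1 ft³)
29 ft³ → storage unit 6 (remaining 5 ft³)
6 ft³ → storage unit 2 (remaining 2 ft³)
66 ft³ → storage unit 7 (remaining 9 ft³)
Final storage units: [50,14] [67,6] [20,28,26] [58] [61] [41,29] [66].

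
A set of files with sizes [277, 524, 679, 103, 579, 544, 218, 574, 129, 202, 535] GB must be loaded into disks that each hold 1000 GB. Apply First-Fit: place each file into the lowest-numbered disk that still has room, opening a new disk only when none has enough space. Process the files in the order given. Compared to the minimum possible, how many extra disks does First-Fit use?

First-Fit: [277,524,103] [679,218] [579,129,202] [544] [574] [535] → 6 disks.
6 files exceed 500 GB (half the capacity), and no two of those can share a disk, so at least 6 disks are needed.
So 6 is already optimal.

0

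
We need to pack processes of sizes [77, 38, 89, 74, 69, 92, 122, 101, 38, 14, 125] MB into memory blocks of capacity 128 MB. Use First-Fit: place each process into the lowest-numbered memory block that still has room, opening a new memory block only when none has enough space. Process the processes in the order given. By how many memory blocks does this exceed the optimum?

First-Fit: [77,38] [89,38] [74,14] [69] [92] [122] [101] [125] → 8 memory blocks.
8 processes exceed 64 MB (half the capacity), and no two of those can share a memory block, so at least 8 memory blocks are needed.
So 8 is already optimal.

0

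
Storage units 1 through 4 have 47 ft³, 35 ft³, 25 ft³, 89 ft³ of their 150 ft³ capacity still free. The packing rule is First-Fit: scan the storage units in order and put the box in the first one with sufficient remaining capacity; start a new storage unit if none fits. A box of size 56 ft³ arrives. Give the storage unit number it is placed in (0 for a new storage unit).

4

Storage units with room: storage unit 4 (89 ft³).
The first with room is storage unit 4.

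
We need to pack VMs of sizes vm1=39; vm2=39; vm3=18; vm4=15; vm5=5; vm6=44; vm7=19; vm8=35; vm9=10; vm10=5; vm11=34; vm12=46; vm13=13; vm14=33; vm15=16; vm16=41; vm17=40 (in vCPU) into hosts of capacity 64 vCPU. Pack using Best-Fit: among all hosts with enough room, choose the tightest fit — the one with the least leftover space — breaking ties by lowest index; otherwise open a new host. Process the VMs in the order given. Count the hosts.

vm1 (39 vCPU) → host 1 (remaining 25 vCPU)
vm2 (39 vCPU) → host 2 (remaining 25 vCPU)
vm3 (18 vCPU) → host 1 (remaining 7 vCPU)
vm4 (15 vCPU) → host 2 (remaining 10 vCPU)
vm5 (5 vCPU) → host 1 (remaining 2 vCPU)
vm6 (44 vCPU) → host 3 (remaining 20 vCPU)
vm7 (19 vCPU) → host 3 (remaining 1 vCPU)
vm8 (35 vCPU) → host 4 (remaining 29 vCPU)
vm9 (10 vCPU) → host 2 (remaining 0 vCPU)
vm10 (5 vCPU) → host 4 (remaining 24 vCPU)
vm11 (34 vCPU) → host 5 (remaining 30 vCPU)
vm12 (46 vCPU) → host 6 (remaining 18 vCPU)
vm13 (13 vCPU) → host 6 (remaining 5 vCPU)
vm14 (33 vCPU) → host 7 (remaining 31 vCPU)
vm15 (16 vCPU) → host 4 (remaining 8 vCPU)
vm16 (41 vCPU) → host 8 (remaining 23 vCPU)
vm17 (40 vCPU) → host 9 (remaining 24 vCPU)

9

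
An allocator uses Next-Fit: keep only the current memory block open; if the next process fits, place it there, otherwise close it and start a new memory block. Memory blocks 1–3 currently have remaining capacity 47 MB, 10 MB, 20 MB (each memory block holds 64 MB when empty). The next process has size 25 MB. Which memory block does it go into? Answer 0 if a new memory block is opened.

Next-Fit only looks at memory block 3, which has 20 MB free.
25 MB does not fit, so a new memory block is opened.

0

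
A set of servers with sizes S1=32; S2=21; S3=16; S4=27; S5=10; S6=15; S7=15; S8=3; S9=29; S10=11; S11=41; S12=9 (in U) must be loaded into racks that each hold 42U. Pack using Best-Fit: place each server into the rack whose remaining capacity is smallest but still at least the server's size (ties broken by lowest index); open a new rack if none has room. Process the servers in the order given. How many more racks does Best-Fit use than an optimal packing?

0

Best-Fit: [32,10] [21,16,3] [27,15] [15,9] [29,11] [41] → 6 racks.
Total size 229U; any packing needs at least ⌈229/42⌉ = 6 racks.
So 6 is already optimal.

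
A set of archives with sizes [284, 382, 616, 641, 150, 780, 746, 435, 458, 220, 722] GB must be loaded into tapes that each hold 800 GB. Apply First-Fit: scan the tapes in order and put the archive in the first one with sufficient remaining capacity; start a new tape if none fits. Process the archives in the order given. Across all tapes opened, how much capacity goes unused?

966

284 GB → tape 1 (remaining 516 GB)
382 GB → tape 1 (remaining 134 GB)
616 GB → tape 2 (remaining 184 GB)
641 GB → tape 3 (remaining 159 GB)
150 GB → tape 2 (remaining 34 GB)
780 GB → tape 4 (remaining 20 GB)
746 GB → tape 5 (remaining 54 GB)
435 GB → tape 6 (remaining 365 GB)
458 GB → tape 7 (remaining 342 GB)
220 GB → tape 6 (remaining 145 GB)
722 GB → tape 8 (remaining 78 GB)
8 tapes × 800 GB = 6400 GB; used 5434 GB; unused 966 GB.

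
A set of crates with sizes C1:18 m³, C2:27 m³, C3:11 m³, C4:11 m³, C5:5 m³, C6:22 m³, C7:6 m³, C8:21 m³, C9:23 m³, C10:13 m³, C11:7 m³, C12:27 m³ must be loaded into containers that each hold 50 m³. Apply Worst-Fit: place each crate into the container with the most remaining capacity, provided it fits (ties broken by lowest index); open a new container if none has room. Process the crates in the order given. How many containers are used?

C1 (18 m³) → container 1 (remaining 32 m³)
C2 (27 m³) → container 1 (remaining 5 m³)
C3 (11 m³) → container 2 (remaining 39 m³)
C4 (11 m³) → container 2 (remaining 28 m³)
C5 (5 m³) → container 2 (remaining 23 m³)
C6 (22 m³) → container 2 (remaining 1 m³)
C7 (6 m³) → container 3 (remaining 44 m³)
C8 (21 m³) → container 3 (remaining 23 m³)
C9 (23 m³) → container 3 (remaining 0 m³)
C10 (13 m³) → container 4 (remaining 37 m³)
C11 (7 m³) → container 4 (remaining 30 m³)
C12 (27 m³) → container 4 (remaining 3 m³)

4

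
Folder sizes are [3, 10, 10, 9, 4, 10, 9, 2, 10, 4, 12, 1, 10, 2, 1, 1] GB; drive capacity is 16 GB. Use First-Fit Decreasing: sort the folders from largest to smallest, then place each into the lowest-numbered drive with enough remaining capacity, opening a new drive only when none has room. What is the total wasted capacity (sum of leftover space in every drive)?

Sorted descending: 12, 10, 10, 10, 10, 10, 9, 9, 4, 4, 3, 2, 2, 1, 1, 1.
Put 12 GB in drive 1; 4 GB remain.
Put 10 GB in drive 2; 6 GB remain.
Put 10 GB in drive 3; 6 GB remain.
Put 10 GB in drive 4; 6 GB remain.
Put 10 GB in drive 5; 6 GB remain.
Put 10 GB in drive 6; 6 GB remain.
Put 9 GB in drive 7; 7 GB remain.
Put 9 GB in drive 8; 7 GB remain.
Put 4 GB in drive 1; 0 GB remain.
Put 4 GB in drive 2; 2 GB remain.
Put 3 GB in drive 3; 3 GB remain.
Put 2 GB in drive 2; 0 GB remain.
Put 2 GB in drive 3; 1 GB remain.
Put 1 GB in drive 3; 0 GB remain.
Put 1 GB in drive 4; 5 GB remain.
Put 1 GB in drive 4; 4 GB remain.
8 drives × 16 GB = 128 GB; used 98 GB; unused 30 GB.

30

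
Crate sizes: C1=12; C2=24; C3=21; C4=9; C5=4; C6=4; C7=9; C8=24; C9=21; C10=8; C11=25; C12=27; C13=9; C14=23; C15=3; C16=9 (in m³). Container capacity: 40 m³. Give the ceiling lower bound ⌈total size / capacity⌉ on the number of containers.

Total size = 12 + 24 + 21 + 9 + 4 + 4 + 9 + 24 + 21 + 8 + 25 + 27 + 9 + 23 + 3 + 9 = 232 m³.
⌈232 / 40⌉ = 6.

6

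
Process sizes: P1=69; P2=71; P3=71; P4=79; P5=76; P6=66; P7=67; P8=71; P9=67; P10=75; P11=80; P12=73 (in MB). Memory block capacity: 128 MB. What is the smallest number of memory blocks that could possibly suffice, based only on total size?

Total size = 69 + 71 + 71 + 79 + 76 + 66 + 67 + 71 + 67 + 75 + 80 + 73 = 865 MB.
⌈865 / 128⌉ = 7.

7 memory blocks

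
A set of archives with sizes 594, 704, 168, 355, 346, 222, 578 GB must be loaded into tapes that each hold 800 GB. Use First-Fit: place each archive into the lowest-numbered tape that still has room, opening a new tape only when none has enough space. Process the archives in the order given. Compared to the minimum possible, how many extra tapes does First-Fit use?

0

First-Fit: [594,168] [704] [355,346] [222,578] → 4 tapes.
Total size 2967 GB; any packing needs at least ⌈2967/800⌉ = 4 tapes.
So 4 is already optimal.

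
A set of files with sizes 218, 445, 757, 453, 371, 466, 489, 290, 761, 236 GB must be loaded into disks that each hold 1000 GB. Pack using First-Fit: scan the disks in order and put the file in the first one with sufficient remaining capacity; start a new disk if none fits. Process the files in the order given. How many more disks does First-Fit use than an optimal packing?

0

First-Fit: [218,445,290] [757,236] [453,371] [466,489] [761] → 5 disks.
Total size 4486 GB; any packing needs at least ⌈4486/1000⌉ = 5 disks.
So 5 is already optimal.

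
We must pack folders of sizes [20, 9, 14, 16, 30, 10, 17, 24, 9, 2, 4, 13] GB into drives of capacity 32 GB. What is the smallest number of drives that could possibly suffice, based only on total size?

Total size = 20 + 9 + 14 + 16 + 30 + 10 + 17 + 24 + 9 + 2 + 4 + 13 = 168 GB.
⌈168 / 32⌉ = 6.

6 drives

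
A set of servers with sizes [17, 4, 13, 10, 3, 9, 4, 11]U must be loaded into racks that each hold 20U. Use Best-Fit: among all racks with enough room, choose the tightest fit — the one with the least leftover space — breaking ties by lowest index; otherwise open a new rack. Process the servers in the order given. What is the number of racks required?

4 racks

rack 1: place 17U, 3U left
rack 2: place 4U, 16U left
rack 2: place 13U, 3U left
rack 3: place 10U, 10U left
rack 1: place 3U, 0U left
rack 3: place 9U, 1U left
rack 4: place 4U, 16U left
rack 4: place 11U, 5U left
Final racks: [17,3] [4,13] [10,9] [4,11].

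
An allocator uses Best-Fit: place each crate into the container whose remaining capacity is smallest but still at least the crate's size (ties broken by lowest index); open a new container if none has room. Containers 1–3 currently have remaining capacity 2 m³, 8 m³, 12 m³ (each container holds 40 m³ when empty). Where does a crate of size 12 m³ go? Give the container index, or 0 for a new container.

3

Containers with room: container 3 (12 m³).
Tightest fit is container 3 with 12 m³ free.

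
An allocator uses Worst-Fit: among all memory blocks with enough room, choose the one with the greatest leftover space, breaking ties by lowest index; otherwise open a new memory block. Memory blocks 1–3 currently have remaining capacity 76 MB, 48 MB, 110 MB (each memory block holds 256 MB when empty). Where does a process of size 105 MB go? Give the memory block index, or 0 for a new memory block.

3

Memory blocks with room: memory block 3 (110 MB).
Most room is memory block 3 with 110 MB free.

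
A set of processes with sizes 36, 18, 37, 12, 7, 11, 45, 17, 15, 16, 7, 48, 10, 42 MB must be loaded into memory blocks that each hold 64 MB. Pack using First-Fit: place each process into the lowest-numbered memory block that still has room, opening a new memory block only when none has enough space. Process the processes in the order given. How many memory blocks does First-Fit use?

6

Put 36 MB in memory block 1; 28 MB remain.
Put 18 MB in memory block 1; 10 MB remain.
Put 37 MB in memory block 2; 27 MB remain.
Put 12 MB in memory block 2; 15 MB remain.
Put 7 MB in memory block 1; 3 MB remain.
Put 11 MB in memory block 2; 4 MB remain.
Put 45 MB in memory block 3; 19 MB remain.
Put 17 MB in memory block 3; 2 MB remain.
Put 15 MB in memory block 4; 49 MB remain.
Put 16 MB in memory block 4; 33 MB remain.
Put 7 MB in memory block 4; 26 MB remain.
Put 48 MB in memory block 5; 16 MB remain.
Put 10 MB in memory block 4; 16 MB remain.
Put 42 MB in memory block 6; 22 MB remain.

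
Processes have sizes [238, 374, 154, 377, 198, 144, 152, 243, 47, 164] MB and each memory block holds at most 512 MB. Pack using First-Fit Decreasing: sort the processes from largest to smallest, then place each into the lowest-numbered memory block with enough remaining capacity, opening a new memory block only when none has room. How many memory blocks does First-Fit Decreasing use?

Sorted descending: 377, 374, 243, 238, 198, 164, 154, 152, 144, 47.
memory block 1: place 377 MB, 135 MB left
memory block 2: place 374 MB, 138 MB left
memory block 3: place 243 MB, 269 MB left
memory block 3: place 238 MB, 31 MB left
memory block 4: place 198 MB, 314 MB left
memory block 4: place 164 MB, 150 MB left
memory block 5: place 154 MB, 358 MB left
memory block 5: place 152 MB, 206 MB left
memory block 4: place 144 MB, 6 MB left
memory block 1: place 47 MB, 88 MB left
Final memory blocks: [377,47] [374] [243,238] [198,164,144] [154,152].

5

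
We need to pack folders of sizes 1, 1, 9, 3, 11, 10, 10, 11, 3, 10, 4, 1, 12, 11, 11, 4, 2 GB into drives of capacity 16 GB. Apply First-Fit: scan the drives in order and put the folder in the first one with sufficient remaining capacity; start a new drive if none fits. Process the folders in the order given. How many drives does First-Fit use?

drive 1: place 1 GB, 15 GB left
drive 1: place 1 GB, 14 GB left
drive 1: place 9 GB, 5 GB left
drive 1: place 3 GB, 2 GB left
drive 2: place 11 GB, 5 GB left
drive 3: place 10 GB, 6 GB left
drive 4: place 10 GB, 6 GB left
drive 5: place 11 GB, 5 GB left
drive 2: place 3 GB, 2 GB left
drive 6: place 10 GB, 6 GB left
drive 3: place 4 GB, 2 GB left
drive 1: place 1 GB, 1 GB left
drive 7: place 12 GB, 4 GB left
drive 8: place 11 GB, 5 GB left
drive 9: place 11 GB, 5 GB left
drive 4: place 4 GB, 2 GB left
drive 2: place 2 GB, 0 GB left

9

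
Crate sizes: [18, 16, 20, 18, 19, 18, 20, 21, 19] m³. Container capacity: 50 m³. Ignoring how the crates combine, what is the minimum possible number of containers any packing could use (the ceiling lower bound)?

Total size = 18 + 16 + 20 + 18 + 19 + 18 + 20 + 21 + 19 = 169 m³.
⌈169 / 50⌉ = 4.

4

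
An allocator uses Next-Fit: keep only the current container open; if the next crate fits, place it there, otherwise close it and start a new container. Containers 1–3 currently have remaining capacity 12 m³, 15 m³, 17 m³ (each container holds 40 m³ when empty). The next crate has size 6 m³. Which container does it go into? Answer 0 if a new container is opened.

3

Next-Fit only looks at container 3, which has 17 m³ free.
6 m³ fits there.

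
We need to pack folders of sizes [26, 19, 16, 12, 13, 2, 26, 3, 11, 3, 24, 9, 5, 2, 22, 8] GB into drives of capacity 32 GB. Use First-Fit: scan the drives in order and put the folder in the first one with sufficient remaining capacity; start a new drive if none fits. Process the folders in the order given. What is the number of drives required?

7 drives

drive 1: place 26 GB, 6 GB left
drive 2: place 19 GB, 13 GB left
drive 3: place 16 GB, 16 GB left
drive 2: place 12 GB, 1 GB left
drive 3: place 13 GB, 3 GB left
drive 1: place 2 GB, 4 GB left
drive 4: place 26 GB, 6 GB left
drive 1: place 3 GB, 1 GB left
drive 5: place 11 GB, 21 GB left
drive 3: place 3 GB, 0 GB left
drive 6: place 24 GB, 8 GB left
drive 5: place 9 GB, 12 GB left
drive 4: place 5 GB, 1 GB left
drive 5: place 2 GB, 10 GB left
drive 7: place 22 GB, 10 GB left
drive 5: place 8 GB, 2 GB left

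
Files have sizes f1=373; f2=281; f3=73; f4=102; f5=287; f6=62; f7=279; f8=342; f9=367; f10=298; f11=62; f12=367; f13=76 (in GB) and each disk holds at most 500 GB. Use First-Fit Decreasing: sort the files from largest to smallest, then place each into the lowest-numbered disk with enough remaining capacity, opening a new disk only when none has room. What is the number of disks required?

8 disks

Sorted descending: 373, 367, 367, 342, 298, 287, 281, 279, 102, 76, 73, 62, 62.
373 GB → disk 1 (remaining 127 GB)
367 GB → disk 2 (remaining 133 GB)
367 GB → disk 3 (remaining 133 GB)
342 GB → disk 4 (remaining 158 GB)
298 GB → disk 5 (remaining 202 GB)
287 GB → disk 6 (remaining 213 GB)
281 GB → disk 7 (remaining 219 GB)
279 GB → disk 8 (remaining 221 GB)
102 GB → disk 1 (remaining 25 GB)
76 GB → disk 2 (remaining 57 GB)
73 GB → disk 3 (remaining 60 GB)
62 GB → disk 4 (remaining 96 GB)
62 GB → disk 4 (remaining 34 GB)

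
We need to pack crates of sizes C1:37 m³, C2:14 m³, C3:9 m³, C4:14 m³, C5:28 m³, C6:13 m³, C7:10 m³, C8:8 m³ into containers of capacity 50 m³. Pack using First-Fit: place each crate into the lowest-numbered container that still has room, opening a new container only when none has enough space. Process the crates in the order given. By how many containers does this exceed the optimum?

0

First-Fit: [37,9] [14,14,13,8] [28,10] → 3 containers.
Total size 133 m³; any packing needs at least ⌈133/50⌉ = 3 containers.
So 3 is already optimal.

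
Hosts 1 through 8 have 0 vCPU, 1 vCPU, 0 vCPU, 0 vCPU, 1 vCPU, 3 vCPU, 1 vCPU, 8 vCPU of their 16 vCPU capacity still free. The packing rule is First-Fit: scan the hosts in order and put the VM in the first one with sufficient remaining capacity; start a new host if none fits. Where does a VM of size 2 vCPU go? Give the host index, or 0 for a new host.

6

Hosts with room: host 6 (3 vCPU), host 8 (8 vCPU).
The first with room is host 6.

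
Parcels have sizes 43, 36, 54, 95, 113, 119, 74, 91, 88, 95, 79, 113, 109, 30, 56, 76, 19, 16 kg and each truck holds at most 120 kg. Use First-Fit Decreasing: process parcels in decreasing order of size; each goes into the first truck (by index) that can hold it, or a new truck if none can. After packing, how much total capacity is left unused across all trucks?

134

Sorted descending: 119, 113, 113, 109, 95, 95, 91, 88, 79, 76, 74, 56, 54, 43, 36, 30, 19, 16.
119 kg → truck 1 (remaining 1 kg)
113 kg → truck 2 (remaining 7 kg)
113 kg → truck 3 (remaining 7 kg)
109 kg → truck 4 (remaining 11 kg)
95 kg → truck 5 (remaining 25 kg)
95 kg → truck 6 (remaining 25 kg)
91 kg → truck 7 (remaining 29 kg)
88 kg → truck 8 (remaining 32 kg)
79 kg → truck 9 (remaining 41 kg)
76 kg → truck 10 (remaining 44 kg)
74 kg → truck 11 (remaining 46 kg)
56 kg → truck 12 (remaining 64 kg)
54 kg → truck 12 (remaining 10 kg)
43 kg → truck 10 (remaining 1 kg)
36 kg → truck 9 (remaining 5 kg)
30 kg → truck 8 (remaining 2 kg)
19 kg → truck 5 (remaining 6 kg)
16 kg → truck 6 (remaining 9 kg)
12 trucks × 120 kg = 1440 kg; used 1306 kg; unused 134 kg.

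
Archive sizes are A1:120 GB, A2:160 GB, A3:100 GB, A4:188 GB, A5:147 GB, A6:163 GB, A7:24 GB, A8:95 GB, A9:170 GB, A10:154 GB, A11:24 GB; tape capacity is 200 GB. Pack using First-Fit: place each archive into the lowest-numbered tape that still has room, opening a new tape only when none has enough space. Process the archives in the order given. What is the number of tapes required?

tape 1: place A1 (120 GB), 80 GB left
tape 2: place A2 (160 GB), 40 GB left
tape 3: place A3 (100 GB), 100 GB left
tape 4: place A4 (188 GB), 12 GB left
tape 5: place A5 (147 GB), 53 GB left
tape 6: place A6 (163 GB), 37 GB left
tape 1: place A7 (24 GB), 56 GB left
tape 3: place A8 (95 GB), 5 GB left
tape 7: place A9 (170 GB), 30 GB left
tape 8: place A10 (154 GB), 46 GB left
tape 1: place A11 (24 GB), 32 GB left

8 tapes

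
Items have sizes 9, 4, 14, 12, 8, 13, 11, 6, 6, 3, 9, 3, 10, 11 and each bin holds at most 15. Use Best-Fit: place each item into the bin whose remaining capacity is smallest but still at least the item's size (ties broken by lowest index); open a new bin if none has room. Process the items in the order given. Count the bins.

9

9 → bin 1 (remaining 6)
4 → bin 1 (remaining 2)
14 → bin 2 (remaining 1)
12 → bin 3 (remaining 3)
8 → bin 4 (remaining 7)
13 → bin 5 (remaining 2)
11 → bin 6 (remaining 4)
6 → bin 4 (remaining 1)
6 → bin 7 (remaining 9)
3 → bin 3 (remaining 0)
9 → bin 7 (remaining 0)
3 → bin 6 (remaining 1)
10 → bin 8 (remaining 5)
11 → bin 9 (remaining 4)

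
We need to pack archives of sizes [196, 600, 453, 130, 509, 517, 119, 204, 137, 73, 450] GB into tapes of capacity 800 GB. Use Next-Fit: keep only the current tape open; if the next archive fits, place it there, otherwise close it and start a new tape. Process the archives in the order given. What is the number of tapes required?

tape 1: place 196 GB, 604 GB left
tape 1: place 600 GB, 4 GB left
tape 2: place 453 GB, 347 GB left
tape 2: place 130 GB, 217 GB left
tape 3: place 509 GB, 291 GB left
tape 4: place 517 GB, 283 GB left
tape 4: place 119 GB, 164 GB left
tape 5: place 204 GB, 596 GB left
tape 5: place 137 GB, 459 GB left
tape 5: place 73 GB, 386 GB left
tape 6: place 450 GB, 350 GB left

6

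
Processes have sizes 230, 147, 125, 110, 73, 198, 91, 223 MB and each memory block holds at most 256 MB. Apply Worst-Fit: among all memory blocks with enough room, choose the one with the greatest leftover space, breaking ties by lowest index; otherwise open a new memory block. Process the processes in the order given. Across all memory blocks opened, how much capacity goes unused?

339

memory block 1: place 230 MB, 26 MB left
memory block 2: place 147 MB, 109 MB left
memory block 3: place 125 MB, 131 MB left
memory block 3: place 110 MB, 21 MB left
memory block 2: place 73 MB, 36 MB left
memory block 4: place 198 MB, 58 MB left
memory block 5: place 91 MB, 165 MB left
memory block 6: place 223 MB, 33 MB left
6 memory blocks × 256 MB = 1536 MB; used 1197 MB; unused 339 MB.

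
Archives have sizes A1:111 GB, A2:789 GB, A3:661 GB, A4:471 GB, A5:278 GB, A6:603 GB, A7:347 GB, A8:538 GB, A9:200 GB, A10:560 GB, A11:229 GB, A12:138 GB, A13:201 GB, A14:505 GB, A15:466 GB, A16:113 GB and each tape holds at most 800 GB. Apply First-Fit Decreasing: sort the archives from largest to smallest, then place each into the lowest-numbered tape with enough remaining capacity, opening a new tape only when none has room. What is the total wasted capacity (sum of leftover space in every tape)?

990

Sorted descending: 789, 661, 603, 560, 538, 505, 471, 466, 347, 278, 229, 201, 200, 138, 113, 111.
tape 1: place 789 GB, 11 GB left
tape 2: place 661 GB, 139 GB left
tape 3: place 603 GB, 197 GB left
tape 4: place 560 GB, 240 GB left
tape 5: place 538 GB, 262 GB left
tape 6: place 505 GB, 295 GB left
tape 7: place 471 GB, 329 GB left
tape 8: place 466 GB, 334 GB left
tape 9: place 347 GB, 453 GB left
tape 6: place 278 GB, 17 GB left
tape 4: place 229 GB, 11 GB left
tape 5: place 201 GB, 61 GB left
tape 7: place 200 GB, 129 GB left
tape 2: place 138 GB, 1 GB left
tape 3: place 113 GB, 84 GB left
tape 7: place 111 GB, 18 GB left
9 tapes × 800 GB = 7200 GB; used 6210 GB; unused 990 GB.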